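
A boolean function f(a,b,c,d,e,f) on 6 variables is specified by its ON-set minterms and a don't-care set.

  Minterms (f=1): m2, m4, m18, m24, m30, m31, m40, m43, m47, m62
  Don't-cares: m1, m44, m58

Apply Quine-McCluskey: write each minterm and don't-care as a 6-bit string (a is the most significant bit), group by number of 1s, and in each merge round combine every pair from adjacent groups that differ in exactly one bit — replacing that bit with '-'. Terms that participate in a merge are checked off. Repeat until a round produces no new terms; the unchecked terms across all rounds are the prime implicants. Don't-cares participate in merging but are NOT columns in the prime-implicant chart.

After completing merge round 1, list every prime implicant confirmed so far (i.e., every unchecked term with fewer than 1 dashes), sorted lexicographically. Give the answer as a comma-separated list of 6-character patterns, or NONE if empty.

000001, 000100, 011000

Round 0: 000001 000010✓ 000100 010010✓ 011000 011110✓ 011111✓ 101000✓ 101011✓ 101100✓ 101111✓ 111010✓ 111110✓
Round 1: -11110 0-0010 01111- 101-00 101-11 111-10
PIs = {-11110, 0-0010, 000001, 000100, 011000, 01111-, 101-00, 101-11, 111-10}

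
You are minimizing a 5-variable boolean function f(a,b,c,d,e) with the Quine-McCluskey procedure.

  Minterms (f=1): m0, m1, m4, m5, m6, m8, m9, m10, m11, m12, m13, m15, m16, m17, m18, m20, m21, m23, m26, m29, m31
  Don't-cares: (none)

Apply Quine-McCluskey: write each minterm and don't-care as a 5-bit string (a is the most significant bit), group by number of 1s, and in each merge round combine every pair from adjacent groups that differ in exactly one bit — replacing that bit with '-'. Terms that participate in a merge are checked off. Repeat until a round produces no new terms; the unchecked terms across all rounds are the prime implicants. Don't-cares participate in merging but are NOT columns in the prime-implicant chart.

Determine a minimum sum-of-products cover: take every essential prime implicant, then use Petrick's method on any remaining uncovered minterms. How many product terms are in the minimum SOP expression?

[col 0] 00000*, 00001*, 00100*, 00101*, 00110*, 01000*, 01001*, 01010*, 01011*, 01100*, 01101*, 01111*, 10000*, 10001*, 10010*, 10100*, 10101*, 10111*, 11010*, 11101*, 11111*
[col 1] -0000*, -0001*, -0100*, -0101*, -1010, -1101*, -1111*, 0-000*, 0-001*, 0-100*, 0-101*, 00-00*, 00-01*, 0000-*, 001-0, 0010-*, 01-00*, 01-01*, 01-11*, 010-0*, 010-1*, 0100-*, 0101-*, 011-1*, 0110-*, 1-010, 1-101*, 1-111*, 10-00*, 10-01*, 100-0, 1000-*, 101-1*, 1010-*, 111-1*
[col 2] --101, -0-00*, -0-01*, -000-*, -010-*, -11-1, 0--00*, 0--01*, 0-00-*, 0-10-*, 00-0-*, 01--1, 01-0-*, 010--, 1-1-1, 10-0-*
[col 3] -0-0-, 0--0-
Prime implicants: --101, -0-0-, -1010, -11-1, 0--0-, 001-0, 01--1, 010--, 1-010, 1-1-1, 100-0
PI chart (minterm → PIs covering it):
  0 | -0-0-,0--0-
  1 | -0-0-,0--0-
  4 | -0-0-,0--0-,001-0
  5 | --101,-0-0-,0--0-
  6 | 001-0  (sole → essential)
  8 | 0--0-,010--
  9 | 0--0-,01--1,010--
  10 | -1010,010--
  11 | 01--1,010--
  12 | 0--0-  (sole → essential)
  13 | --101,-11-1,0--0-,01--1
  15 | -11-1,01--1
  16 | -0-0-,100-0
  17 | -0-0-  (sole → essential)
  18 | 1-010,100-0
  20 | -0-0-  (sole → essential)
  21 | --101,-0-0-,1-1-1
  23 | 1-1-1  (sole → essential)
  26 | -1010,1-010
  29 | --101,-11-1,1-1-1
  31 | -11-1,1-1-1
Essential prime implicants: -0-0-, 0--0-, 001-0, 1-1-1
Petrick residual → -1010, 01--1, 1-010
Minimum SOP uses 7 PIs: b'd' + bc'de' + a'd' + a'b'ce' + a'be + ac'de' + ace

7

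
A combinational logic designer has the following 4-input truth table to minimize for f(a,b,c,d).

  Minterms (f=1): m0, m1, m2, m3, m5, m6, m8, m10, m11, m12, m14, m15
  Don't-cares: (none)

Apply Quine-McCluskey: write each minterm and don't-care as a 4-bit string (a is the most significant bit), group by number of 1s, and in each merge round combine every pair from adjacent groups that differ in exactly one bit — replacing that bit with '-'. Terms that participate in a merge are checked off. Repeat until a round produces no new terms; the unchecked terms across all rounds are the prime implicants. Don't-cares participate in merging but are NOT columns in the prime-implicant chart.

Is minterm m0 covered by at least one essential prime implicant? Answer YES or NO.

[col 0] 0000*, 0001*, 0010*, 0011*, 0101*, 0110*, 1000*, 1010*, 1011*, 1100*, 1110*, 1111*
[col 1] -000*, -010*, -011*, -110*, 0-01, 0-10*, 00-0*, 00-1*, 000-*, 001-*, 1-00*, 1-10*, 1-11*, 10-0*, 101-*, 11-0*, 111-*
[col 2] --10, -0-0, -01-, 00--, 1--0, 1-1-
Prime implicants: --10, -0-0, -01-, 0-01, 00--, 1--0, 1-1-
PI chart (minterm → PIs covering it):
  0 | -0-0,00--
  1 | 0-01,00--
  2 | --10,-0-0,-01-,00--
  3 | -01-,00--
  5 | 0-01  (sole → essential)
  6 | --10  (sole → essential)
  8 | -0-0,1--0
  10 | --10,-0-0,-01-,1--0,1-1-
  11 | -01-,1-1-
  12 | 1--0  (sole → essential)
  14 | --10,1--0,1-1-
  15 | 1-1-  (sole → essential)
Essential prime implicants: --10, 0-01, 1--0, 1-1-

NO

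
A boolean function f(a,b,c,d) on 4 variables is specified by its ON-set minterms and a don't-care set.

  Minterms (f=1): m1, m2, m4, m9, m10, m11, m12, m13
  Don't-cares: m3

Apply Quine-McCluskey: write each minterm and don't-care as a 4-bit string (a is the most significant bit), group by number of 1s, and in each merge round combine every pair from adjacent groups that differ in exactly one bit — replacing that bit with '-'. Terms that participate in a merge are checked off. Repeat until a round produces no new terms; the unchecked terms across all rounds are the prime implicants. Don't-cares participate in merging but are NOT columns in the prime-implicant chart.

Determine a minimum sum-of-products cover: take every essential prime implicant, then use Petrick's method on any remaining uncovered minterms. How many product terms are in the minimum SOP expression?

[col 0] 0001*, 0010*, 0011*, 0100*, 1001*, 1010*, 1011*, 1100*, 1101*
[col 1] -001*, -010*, -011*, -100, 00-1*, 001-*, 1-01, 10-1*, 101-*, 110-
[col 2] -0-1, -01-
Prime implicants: -0-1, -01-, -100, 1-01, 110-
PI chart (minterm → PIs covering it):
  1 | -0-1  (sole → essential)
  2 | -01-  (sole → essential)
  4 | -100  (sole → essential)
  9 | -0-1,1-01
  10 | -01-  (sole → essential)
  11 | -0-1,-01-
  12 | -100,110-
  13 | 1-01,110-
Essential prime implicants: -0-1, -01-, -100
Petrick residual → 1-01
Minimum SOP uses 4 PIs: b'd + b'c + bc'd' + ac'd

4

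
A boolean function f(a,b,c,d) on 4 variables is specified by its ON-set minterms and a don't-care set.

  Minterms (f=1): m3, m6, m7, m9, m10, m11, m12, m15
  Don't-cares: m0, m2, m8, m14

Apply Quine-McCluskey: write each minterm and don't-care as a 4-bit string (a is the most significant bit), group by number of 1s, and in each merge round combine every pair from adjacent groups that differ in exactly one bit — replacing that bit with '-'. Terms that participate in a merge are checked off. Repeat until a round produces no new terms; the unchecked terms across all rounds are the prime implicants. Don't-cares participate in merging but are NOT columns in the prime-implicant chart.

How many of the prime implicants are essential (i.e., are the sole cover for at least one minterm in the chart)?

3

Round 0: 0000✓ 0010✓ 0011✓ 0110✓ 0111✓ 1000✓ 1001✓ 1010✓ 1011✓ 1100✓ 1110✓ 1111✓
Round 1: -000✓ -010✓ -011✓ -110✓ -111✓ 0-10✓ 0-11✓ 00-0✓ 001-✓ 011-✓ 1-00✓ 1-10✓ 1-11✓ 10-0✓ 10-1✓ 100-✓ 101-✓ 11-0✓ 111-✓
Round 2: --10✓ --11✓ -0-0 -01-✓ -11-✓ 0-1-✓ 1--0 1-1-✓ 10--
Round 3: --1-
PIs = {--1-, -0-0, 1--0, 10--}
Coverage chart:
  m3: --1- ←essential
  m6: --1- ←essential
  m7: --1- ←essential
  m9: 10-- ←essential
  m10: --1-,-0-0,1--0,10--
  m11: --1-,10--
  m12: 1--0 ←essential
  m15: --1- ←essential
Essential: --1-, 1--0, 10--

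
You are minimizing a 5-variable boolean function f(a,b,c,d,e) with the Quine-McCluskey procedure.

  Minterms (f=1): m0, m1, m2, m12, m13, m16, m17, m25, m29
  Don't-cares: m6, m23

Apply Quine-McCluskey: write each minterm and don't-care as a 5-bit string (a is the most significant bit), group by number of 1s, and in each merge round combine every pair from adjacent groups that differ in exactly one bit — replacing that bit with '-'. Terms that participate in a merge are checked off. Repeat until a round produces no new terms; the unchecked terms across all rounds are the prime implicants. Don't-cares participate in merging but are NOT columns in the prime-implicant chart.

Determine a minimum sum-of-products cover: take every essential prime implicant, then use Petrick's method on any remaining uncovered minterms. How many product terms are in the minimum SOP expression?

size-2^0 implicants → 00000(✓)  00001(✓)  00010(✓)  00110(✓)  01100(✓)  01101(✓)  10000(✓)  10001(✓)  10111  11001(✓)  11101(✓)
size-2^1 implicants → -0000(✓)  -0001(✓)  -1101  00-10  000-0  0000-(✓)  0110-  1-001  1000-(✓)  11-01
size-2^2 implicants → -000-
Unchecked terms (primes): -000-, -1101, 00-10, 000-0, 0110-, 1-001, 10111, 11-01
Minterm coverage:
  m0 ⊆ -000-,000-0
  m1 ⊆ -000- [E]
  m2 ⊆ 00-10,000-0
  m12 ⊆ 0110- [E]
  m13 ⊆ -1101,0110-
  m16 ⊆ -000- [E]
  m17 ⊆ -000-,1-001
  m25 ⊆ 1-001,11-01
  m29 ⊆ -1101,11-01
E = {-000-, 0110-}
Petrick residual → 00-10, 11-01
Cover = b'c'd' + a'b'de' + a'bcd' + abd'e  |cover|=4

4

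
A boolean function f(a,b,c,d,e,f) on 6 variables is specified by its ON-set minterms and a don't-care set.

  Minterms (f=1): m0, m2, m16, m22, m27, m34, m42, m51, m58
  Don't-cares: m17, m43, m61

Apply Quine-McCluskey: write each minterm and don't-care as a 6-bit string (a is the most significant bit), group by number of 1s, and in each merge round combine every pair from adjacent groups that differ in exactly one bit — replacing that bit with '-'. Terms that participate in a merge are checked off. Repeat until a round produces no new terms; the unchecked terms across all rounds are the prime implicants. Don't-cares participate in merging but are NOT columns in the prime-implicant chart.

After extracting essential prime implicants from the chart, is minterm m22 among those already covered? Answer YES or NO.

size-2^0 implicants → 000000(✓)  000010(✓)  010000(✓)  010001(✓)  010110  011011  100010(✓)  101010(✓)  101011(✓)  110011  111010(✓)  111101
size-2^1 implicants → -00010  0-0000  0000-0  01000-  1-1010  10-010  10101-
Unchecked terms (primes): -00010, 0-0000, 0000-0, 01000-, 010110, 011011, 1-1010, 10-010, 10101-, 110011, 111101
Minterm coverage:
  m0 ⊆ 0-0000,0000-0
  m2 ⊆ -00010,0000-0
  m16 ⊆ 0-0000,01000-
  m22 ⊆ 010110 [E]
  m27 ⊆ 011011 [E]
  m34 ⊆ -00010,10-010
  m42 ⊆ 1-1010,10-010,10101-
  m51 ⊆ 110011 [E]
  m58 ⊆ 1-1010 [E]
E = {010110, 011011, 1-1010, 110011}

YES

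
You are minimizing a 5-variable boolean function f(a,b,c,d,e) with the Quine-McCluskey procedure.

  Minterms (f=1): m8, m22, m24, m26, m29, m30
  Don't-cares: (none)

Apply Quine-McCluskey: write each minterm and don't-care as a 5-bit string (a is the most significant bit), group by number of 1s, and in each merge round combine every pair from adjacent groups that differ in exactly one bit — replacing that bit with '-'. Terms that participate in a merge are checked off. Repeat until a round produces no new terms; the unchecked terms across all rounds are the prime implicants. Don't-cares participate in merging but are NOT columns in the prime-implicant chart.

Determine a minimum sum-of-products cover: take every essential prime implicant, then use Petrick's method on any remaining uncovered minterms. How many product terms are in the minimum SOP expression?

Round 0: 01000✓ 10110✓ 11000✓ 11010✓ 11101 11110✓
Round 1: -1000 1-110 11-10 110-0
PIs = {-1000, 1-110, 11-10, 110-0, 11101}
Coverage chart:
  m8: -1000 ←essential
  m22: 1-110 ←essential
  m24: -1000,110-0
  m26: 11-10,110-0
  m29: 11101 ←essential
  m30: 1-110,11-10
Essential: -1000, 1-110, 11101
Petrick residual → 11-10
Min cover (4 terms): bc'd'e' + acde' + abde' + abcd'e

4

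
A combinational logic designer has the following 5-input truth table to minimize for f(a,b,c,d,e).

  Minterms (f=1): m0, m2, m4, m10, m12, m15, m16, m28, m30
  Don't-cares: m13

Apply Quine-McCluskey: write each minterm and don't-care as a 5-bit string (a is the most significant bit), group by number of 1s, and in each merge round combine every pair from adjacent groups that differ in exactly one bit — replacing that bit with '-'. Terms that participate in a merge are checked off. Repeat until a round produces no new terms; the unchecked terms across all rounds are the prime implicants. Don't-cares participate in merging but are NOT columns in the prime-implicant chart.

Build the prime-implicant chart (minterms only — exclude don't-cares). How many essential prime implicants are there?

[col 0] 00000*, 00010*, 00100*, 01010*, 01100*, 01101*, 01111*, 10000*, 11100*, 11110*
[col 1] -0000, -1100, 0-010, 0-100, 00-00, 000-0, 011-1, 0110-, 111-0
Prime implicants: -0000, -1100, 0-010, 0-100, 00-00, 000-0, 011-1, 0110-, 111-0
PI chart (minterm → PIs covering it):
  0 | -0000,00-00,000-0
  2 | 0-010,000-0
  4 | 0-100,00-00
  10 | 0-010  (sole → essential)
  12 | -1100,0-100,0110-
  15 | 011-1  (sole → essential)
  16 | -0000  (sole → essential)
  28 | -1100,111-0
  30 | 111-0  (sole → essential)
Essential prime implicants: -0000, 0-010, 011-1, 111-0

4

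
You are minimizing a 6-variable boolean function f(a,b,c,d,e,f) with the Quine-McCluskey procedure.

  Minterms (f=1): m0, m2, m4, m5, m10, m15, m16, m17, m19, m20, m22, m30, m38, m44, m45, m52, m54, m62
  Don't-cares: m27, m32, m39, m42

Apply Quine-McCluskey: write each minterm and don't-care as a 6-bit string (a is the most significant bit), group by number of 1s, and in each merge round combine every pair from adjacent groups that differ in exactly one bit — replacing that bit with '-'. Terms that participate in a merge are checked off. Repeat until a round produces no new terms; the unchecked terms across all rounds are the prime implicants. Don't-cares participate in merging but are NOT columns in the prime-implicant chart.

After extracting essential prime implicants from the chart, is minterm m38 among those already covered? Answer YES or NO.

[col 0] 000000*, 000010*, 000100*, 000101*, 001010*, 001111, 010000*, 010001*, 010011*, 010100*, 010110*, 011011*, 011110*, 100000*, 100110*, 100111*, 101010*, 101100*, 101101*, 110100*, 110110*, 111110*
[col 1] -00000, -01010, -10100*, -10110*, -11110*, 0-0000*, 0-0100*, 00-010, 000-00*, 0000-0, 00010-, 01-011, 01-110*, 010-00*, 0100-1, 01000-, 0101-0*, 1-0110, 10011-, 10110-, 11-110*, 1101-0*
[col 2] -1-110, -101-0, 0-0-00
Prime implicants: -00000, -01010, -1-110, -101-0, 0-0-00, 00-010, 0000-0, 00010-, 001111, 01-011, 0100-1, 01000-, 1-0110, 10011-, 10110-
PI chart (minterm → PIs covering it):
  0 | -00000,0-0-00,0000-0
  2 | 00-010,0000-0
  4 | 0-0-00,00010-
  5 | 00010-  (sole → essential)
  10 | -01010,00-010
  15 | 001111  (sole → essential)
  16 | 0-0-00,01000-
  17 | 0100-1,01000-
  19 | 01-011,0100-1
  20 | -101-0,0-0-00
  22 | -1-110,-101-0
  30 | -1-110  (sole → essential)
  38 | 1-0110,10011-
  44 | 10110-  (sole → essential)
  45 | 10110-  (sole → essential)
  52 | -101-0  (sole → essential)
  54 | -1-110,-101-0,1-0110
  62 | -1-110  (sole → essential)
Essential prime implicants: -1-110, -101-0, 00010-, 001111, 10110-

NO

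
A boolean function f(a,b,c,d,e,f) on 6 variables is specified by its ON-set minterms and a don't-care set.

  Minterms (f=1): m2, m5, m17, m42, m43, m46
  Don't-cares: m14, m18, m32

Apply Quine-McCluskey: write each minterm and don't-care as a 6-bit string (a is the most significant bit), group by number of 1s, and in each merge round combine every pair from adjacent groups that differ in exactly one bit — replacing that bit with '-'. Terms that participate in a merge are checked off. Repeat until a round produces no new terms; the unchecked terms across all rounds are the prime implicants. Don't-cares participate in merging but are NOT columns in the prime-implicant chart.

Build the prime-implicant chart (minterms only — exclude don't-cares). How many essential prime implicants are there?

Round 0: 000010✓ 000101 001110✓ 010001 010010✓ 100000 101010✓ 101011✓ 101110✓
Round 1: -01110 0-0010 101-10 10101-
PIs = {-01110, 0-0010, 000101, 010001, 100000, 101-10, 10101-}
Coverage chart:
  m2: 0-0010 ←essential
  m5: 000101 ←essential
  m17: 010001 ←essential
  m42: 101-10,10101-
  m43: 10101- ←essential
  m46: -01110,101-10
Essential: 0-0010, 000101, 010001, 10101-

4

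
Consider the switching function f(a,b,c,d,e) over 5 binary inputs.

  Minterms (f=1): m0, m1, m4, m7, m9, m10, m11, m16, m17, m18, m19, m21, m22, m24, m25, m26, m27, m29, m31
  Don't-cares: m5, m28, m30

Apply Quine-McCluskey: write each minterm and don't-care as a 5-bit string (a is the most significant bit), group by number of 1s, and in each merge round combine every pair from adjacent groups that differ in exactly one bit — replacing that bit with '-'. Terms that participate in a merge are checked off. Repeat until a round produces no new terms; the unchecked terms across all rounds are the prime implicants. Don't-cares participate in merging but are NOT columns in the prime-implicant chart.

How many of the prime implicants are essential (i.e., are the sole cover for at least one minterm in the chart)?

6

[col 0] 00000*, 00001*, 00100*, 00101*, 00111*, 01001*, 01010*, 01011*, 10000*, 10001*, 10010*, 10011*, 10101*, 10110*, 11000*, 11001*, 11010*, 11011*, 11100*, 11101*, 11110*, 11111*
[col 1] -0000*, -0001*, -0101*, -1001*, -1010*, -1011*, 0-001*, 00-00*, 00-01*, 0000-*, 001-1, 0010-*, 010-1*, 0101-*, 1-000*, 1-001*, 1-010*, 1-011*, 1-101*, 1-110*, 10-01*, 10-10*, 100-0*, 100-1*, 1000-*, 1001-*, 11-00*, 11-01*, 11-10*, 11-11*, 110-0*, 110-1*, 1100-*, 1101-*, 111-0*, 111-1*, 1110-*, 1111-*
[col 2] --001, -0-01, -000-, -10-1, -101-, 00-0-, 1--01, 1--10, 1-0-0*, 1-0-1*, 1-00-*, 1-01-*, 100--*, 11--0*, 11--1*, 11-0-*, 11-1-*, 110--*, 111--*
[col 3] 1-0--, 11---
Prime implicants: --001, -0-01, -000-, -10-1, -101-, 00-0-, 001-1, 1--01, 1--10, 1-0--, 11---
PI chart (minterm → PIs covering it):
  0 | -000-,00-0-
  1 | --001,-0-01,-000-,00-0-
  4 | 00-0-  (sole → essential)
  7 | 001-1  (sole → essential)
  9 | --001,-10-1
  10 | -101-  (sole → essential)
  11 | -10-1,-101-
  16 | -000-,1-0--
  17 | --001,-0-01,-000-,1--01,1-0--
  18 | 1--10,1-0--
  19 | 1-0--  (sole → essential)
  21 | -0-01,1--01
  22 | 1--10  (sole → essential)
  24 | 1-0--,11---
  25 | --001,-10-1,1--01,1-0--,11---
  26 | -101-,1--10,1-0--,11---
  27 | -10-1,-101-,1-0--,11---
  29 | 1--01,11---
  31 | 11---  (sole → essential)
Essential prime implicants: -101-, 00-0-, 001-1, 1--10, 1-0--, 11---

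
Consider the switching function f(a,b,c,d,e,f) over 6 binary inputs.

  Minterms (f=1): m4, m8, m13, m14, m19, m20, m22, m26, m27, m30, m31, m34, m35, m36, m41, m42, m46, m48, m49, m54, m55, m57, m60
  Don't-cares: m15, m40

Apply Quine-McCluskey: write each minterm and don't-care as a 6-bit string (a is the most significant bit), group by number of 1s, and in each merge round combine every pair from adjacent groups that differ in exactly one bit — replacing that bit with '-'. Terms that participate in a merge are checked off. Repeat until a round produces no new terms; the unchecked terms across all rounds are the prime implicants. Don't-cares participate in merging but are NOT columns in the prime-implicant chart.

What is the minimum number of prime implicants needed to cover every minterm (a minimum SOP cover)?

Round 0: 000100✓ 001000✓ 001101✓ 001110✓ 001111✓ 010011✓ 010100✓ 010110✓ 011010✓ 011011✓ 011110✓ 011111✓ 100010✓ 100011✓ 100100✓ 101000✓ 101001✓ 101010✓ 101110✓ 110000✓ 110001✓ 110110✓ 110111✓ 111001✓ 111100
Round 1: -00100 -01000 -01110 -10110 0-0100 0-1110✓ 0-1111✓ 0011-1 00111-✓ 01-011 01-110 0101-0 011-10✓ 011-11✓ 01101-✓ 01111-✓ 1-1001 10-010 10001- 101-10 1010-0 10100- 11-001 11000- 11011-
Round 2: 0-111- 011-1-
PIs = {-00100, -01000, -01110, -10110, 0-0100, 0-111-, 0011-1, 01-011, 01-110, 0101-0, 011-1-, 1-1001, 10-010, 10001-, 101-10, 1010-0, 10100-, 11-001, 11000-, 11011-, 111100}
Coverage chart:
  m4: -00100,0-0100
  m8: -01000 ←essential
  m13: 0011-1 ←essential
  m14: -01110,0-111-
  m19: 01-011 ←essential
  m20: 0-0100,0101-0
  m22: -10110,01-110,0101-0
  m26: 011-1- ←essential
  m27: 01-011,011-1-
  m30: 0-111-,01-110,011-1-
  m31: 0-111-,011-1-
  m34: 10-010,10001-
  m35: 10001- ←essential
  m36: -00100 ←essential
  m41: 1-1001,10100-
  m42: 10-010,101-10,1010-0
  m46: -01110,101-10
  m48: 11000- ←essential
  m49: 11-001,11000-
  m54: -10110,11011-
  m55: 11011- ←essential
  m57: 1-1001,11-001
  m60: 111100 ←essential
Essential: -00100, -01000, 0011-1, 01-011, 011-1-, 10001-, 11000-, 11011-, 111100
Petrick residual → -01110, 0101-0, 1-1001, 10-010
Min cover (13 terms): b'c'de'f' + b'cd'e'f' + b'cdef' + a'b'cdf + a'bd'ef + a'bc'df' + a'bce + acd'e'f + ab'd'ef' + ab'c'd'e + abc'd'e' + abc'de + abcde'f'

13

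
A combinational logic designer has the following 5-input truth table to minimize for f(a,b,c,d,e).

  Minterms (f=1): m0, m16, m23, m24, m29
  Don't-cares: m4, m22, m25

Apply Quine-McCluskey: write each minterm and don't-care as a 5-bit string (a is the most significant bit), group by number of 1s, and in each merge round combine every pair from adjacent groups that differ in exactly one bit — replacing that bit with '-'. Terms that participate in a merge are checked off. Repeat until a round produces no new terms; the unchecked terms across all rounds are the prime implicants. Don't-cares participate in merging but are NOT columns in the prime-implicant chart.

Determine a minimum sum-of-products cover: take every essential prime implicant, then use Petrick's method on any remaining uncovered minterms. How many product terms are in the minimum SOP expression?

4

[col 0] 00000*, 00100*, 10000*, 10110*, 10111*, 11000*, 11001*, 11101*
[col 1] -0000, 00-00, 1-000, 1011-, 11-01, 1100-
Prime implicants: -0000, 00-00, 1-000, 1011-, 11-01, 1100-
PI chart (minterm → PIs covering it):
  0 | -0000,00-00
  16 | -0000,1-000
  23 | 1011-  (sole → essential)
  24 | 1-000,1100-
  29 | 11-01  (sole → essential)
Essential prime implicants: 1011-, 11-01
Petrick residual → -0000, 1-000
Minimum SOP uses 4 PIs: b'c'd'e' + ac'd'e' + ab'cd + abd'e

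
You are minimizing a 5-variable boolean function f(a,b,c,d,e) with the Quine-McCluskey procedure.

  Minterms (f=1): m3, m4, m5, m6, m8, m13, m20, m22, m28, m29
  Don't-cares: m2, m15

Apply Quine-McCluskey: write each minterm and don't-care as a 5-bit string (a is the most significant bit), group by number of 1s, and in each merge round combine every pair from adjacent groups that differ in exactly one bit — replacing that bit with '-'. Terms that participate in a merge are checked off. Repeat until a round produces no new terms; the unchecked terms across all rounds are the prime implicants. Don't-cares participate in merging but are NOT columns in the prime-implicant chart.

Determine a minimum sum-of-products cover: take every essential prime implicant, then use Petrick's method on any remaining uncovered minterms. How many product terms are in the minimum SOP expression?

5

Round 0: 00010✓ 00011✓ 00100✓ 00101✓ 00110✓ 01000 01101✓ 01111✓ 10100✓ 10110✓ 11100✓ 11101✓
Round 1: -0100✓ -0110✓ -1101 0-101 00-10 0001- 001-0✓ 0010- 011-1 1-100 101-0✓ 1110-
Round 2: -01-0
PIs = {-01-0, -1101, 0-101, 00-10, 0001-, 0010-, 01000, 011-1, 1-100, 1110-}
Coverage chart:
  m3: 0001- ←essential
  m4: -01-0,0010-
  m5: 0-101,0010-
  m6: -01-0,00-10
  m8: 01000 ←essential
  m13: -1101,0-101,011-1
  m20: -01-0,1-100
  m22: -01-0 ←essential
  m28: 1-100,1110-
  m29: -1101,1110-
Essential: -01-0, 0001-, 01000
Petrick residual → 0-101, 1110-
Min cover (5 terms): b'ce' + a'cd'e + a'b'c'd + a'bc'd'e' + abcd'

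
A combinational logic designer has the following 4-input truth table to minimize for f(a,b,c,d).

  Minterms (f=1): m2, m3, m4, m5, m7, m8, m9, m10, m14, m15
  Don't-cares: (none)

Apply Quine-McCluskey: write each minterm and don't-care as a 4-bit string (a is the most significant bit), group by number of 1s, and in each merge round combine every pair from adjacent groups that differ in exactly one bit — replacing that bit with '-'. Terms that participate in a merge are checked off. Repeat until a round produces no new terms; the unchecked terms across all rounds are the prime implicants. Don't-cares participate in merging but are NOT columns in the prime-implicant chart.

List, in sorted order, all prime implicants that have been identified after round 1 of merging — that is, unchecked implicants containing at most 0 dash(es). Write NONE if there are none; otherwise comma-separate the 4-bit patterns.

size-2^0 implicants → 0010(✓)  0011(✓)  0100(✓)  0101(✓)  0111(✓)  1000(✓)  1001(✓)  1010(✓)  1110(✓)  1111(✓)
size-2^1 implicants → -010  -111  0-11  001-  01-1  010-  1-10  10-0  100-  111-
Unchecked terms (primes): -010, -111, 0-11, 001-, 01-1, 010-, 1-10, 10-0, 100-, 111-

NONE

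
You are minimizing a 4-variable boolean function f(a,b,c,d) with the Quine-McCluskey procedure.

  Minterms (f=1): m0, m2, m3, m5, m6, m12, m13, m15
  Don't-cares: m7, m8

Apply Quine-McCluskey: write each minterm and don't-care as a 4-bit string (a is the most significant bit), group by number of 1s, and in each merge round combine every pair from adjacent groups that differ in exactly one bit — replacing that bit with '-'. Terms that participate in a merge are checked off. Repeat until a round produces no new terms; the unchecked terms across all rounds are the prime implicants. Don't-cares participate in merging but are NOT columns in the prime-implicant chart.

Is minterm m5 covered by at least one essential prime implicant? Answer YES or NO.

[col 0] 0000*, 0010*, 0011*, 0101*, 0110*, 0111*, 1000*, 1100*, 1101*, 1111*
[col 1] -000, -101*, -111*, 0-10*, 0-11*, 00-0, 001-*, 01-1*, 011-*, 1-00, 11-1*, 110-
[col 2] -1-1, 0-1-
Prime implicants: -000, -1-1, 0-1-, 00-0, 1-00, 110-
PI chart (minterm → PIs covering it):
  0 | -000,00-0
  2 | 0-1-,00-0
  3 | 0-1-  (sole → essential)
  5 | -1-1  (sole → essential)
  6 | 0-1-  (sole → essential)
  12 | 1-00,110-
  13 | -1-1,110-
  15 | -1-1  (sole → essential)
Essential prime implicants: -1-1, 0-1-

YES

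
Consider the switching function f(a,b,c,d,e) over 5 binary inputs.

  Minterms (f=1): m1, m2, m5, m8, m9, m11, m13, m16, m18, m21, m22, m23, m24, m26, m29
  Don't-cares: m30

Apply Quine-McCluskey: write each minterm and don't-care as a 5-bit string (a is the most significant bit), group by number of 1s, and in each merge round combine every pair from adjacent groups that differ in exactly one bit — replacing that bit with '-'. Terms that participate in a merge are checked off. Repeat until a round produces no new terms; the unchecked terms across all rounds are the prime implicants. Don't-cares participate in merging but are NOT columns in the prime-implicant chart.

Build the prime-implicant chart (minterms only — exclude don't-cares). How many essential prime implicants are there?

Round 0: 00001✓ 00010✓ 00101✓ 01000✓ 01001✓ 01011✓ 01101✓ 10000✓ 10010✓ 10101✓ 10110✓ 10111✓ 11000✓ 11010✓ 11101✓ 11110✓
Round 1: -0010 -0101✓ -1000 -1101✓ 0-001✓ 0-101✓ 00-01✓ 01-01✓ 010-1 0100- 1-000✓ 1-010✓ 1-101✓ 1-110✓ 10-10✓ 100-0✓ 101-1 1011- 11-10✓ 110-0✓
Round 2: --101 0--01 1--10 1-0-0
PIs = {--101, -0010, -1000, 0--01, 010-1, 0100-, 1--10, 1-0-0, 101-1, 1011-}
Coverage chart:
  m1: 0--01 ←essential
  m2: -0010 ←essential
  m5: --101,0--01
  m8: -1000,0100-
  m9: 0--01,010-1,0100-
  m11: 010-1 ←essential
  m13: --101,0--01
  m16: 1-0-0 ←essential
  m18: -0010,1--10,1-0-0
  m21: --101,101-1
  m22: 1--10,1011-
  m23: 101-1,1011-
  m24: -1000,1-0-0
  m26: 1--10,1-0-0
  m29: --101 ←essential
Essential: --101, -0010, 0--01, 010-1, 1-0-0

5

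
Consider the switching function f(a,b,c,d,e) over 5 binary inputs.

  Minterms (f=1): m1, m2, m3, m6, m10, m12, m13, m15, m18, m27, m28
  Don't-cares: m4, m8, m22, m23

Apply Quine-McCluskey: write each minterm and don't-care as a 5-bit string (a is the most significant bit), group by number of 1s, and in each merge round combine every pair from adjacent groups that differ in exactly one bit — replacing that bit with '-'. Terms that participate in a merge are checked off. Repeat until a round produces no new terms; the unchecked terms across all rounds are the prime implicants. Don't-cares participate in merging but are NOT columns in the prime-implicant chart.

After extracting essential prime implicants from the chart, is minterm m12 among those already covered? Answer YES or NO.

YES

size-2^0 implicants → 00001(✓)  00010(✓)  00011(✓)  00100(✓)  00110(✓)  01000(✓)  01010(✓)  01100(✓)  01101(✓)  01111(✓)  10010(✓)  10110(✓)  10111(✓)  11011  11100(✓)
size-2^1 implicants → -0010(✓)  -0110(✓)  -1100  0-010  0-100  00-10(✓)  000-1  0001-  001-0  01-00  010-0  011-1  0110-  10-10(✓)  1011-
size-2^2 implicants → -0-10
Unchecked terms (primes): -0-10, -1100, 0-010, 0-100, 000-1, 0001-, 001-0, 01-00, 010-0, 011-1, 0110-, 1011-, 11011
Minterm coverage:
  m1 ⊆ 000-1 [E]
  m2 ⊆ -0-10,0-010,0001-
  m3 ⊆ 000-1,0001-
  m6 ⊆ -0-10,001-0
  m10 ⊆ 0-010,010-0
  m12 ⊆ -1100,0-100,01-00,0110-
  m13 ⊆ 011-1,0110-
  m15 ⊆ 011-1 [E]
  m18 ⊆ -0-10 [E]
  m27 ⊆ 11011 [E]
  m28 ⊆ -1100 [E]
E = {-0-10, -1100, 000-1, 011-1, 11011}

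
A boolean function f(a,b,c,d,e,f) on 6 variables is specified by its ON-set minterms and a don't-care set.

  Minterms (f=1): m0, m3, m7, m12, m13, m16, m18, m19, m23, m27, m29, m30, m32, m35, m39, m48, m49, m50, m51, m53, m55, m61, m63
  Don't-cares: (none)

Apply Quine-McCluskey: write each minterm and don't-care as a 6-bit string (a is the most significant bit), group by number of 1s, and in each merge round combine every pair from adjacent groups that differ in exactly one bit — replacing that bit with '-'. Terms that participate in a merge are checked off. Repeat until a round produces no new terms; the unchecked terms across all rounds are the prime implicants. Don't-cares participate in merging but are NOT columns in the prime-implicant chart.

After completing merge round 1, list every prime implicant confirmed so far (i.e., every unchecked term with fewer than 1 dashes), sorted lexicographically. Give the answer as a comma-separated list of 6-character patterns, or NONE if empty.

Round 0: 000000✓ 000011✓ 000111✓ 001100✓ 001101✓ 010000✓ 010010✓ 010011✓ 010111✓ 011011✓ 011101✓ 011110 100000✓ 100011✓ 100111✓ 110000✓ 110001✓ 110010✓ 110011✓ 110101✓ 110111✓ 111101✓ 111111✓
Round 1: -00000✓ -00011✓ -00111✓ -10000✓ -10010✓ -10011✓ -10111✓ -11101 0-0000✓ 0-0011✓ 0-0111✓ 0-1101 000-11✓ 00110- 01-011 010-11✓ 0100-0✓ 01001-✓ 1-0000✓ 1-0011✓ 1-0111✓ 100-11✓ 11-101✓ 11-111✓ 110-01✓ 110-11✓ 1100-0✓ 1100-1✓ 11000-✓ 11001-✓ 1101-1✓ 1111-1✓
Round 2: --0000 --0011✓ --0111✓ -00-11✓ -10-11✓ -100-0 -1001- 0-0-11✓ 1-0-11✓ 11-1-1 110--1 1100--
Round 3: --0-11
PIs = {--0-11, --0000, -100-0, -1001-, -11101, 0-1101, 00110-, 01-011, 011110, 11-1-1, 110--1, 1100--}

011110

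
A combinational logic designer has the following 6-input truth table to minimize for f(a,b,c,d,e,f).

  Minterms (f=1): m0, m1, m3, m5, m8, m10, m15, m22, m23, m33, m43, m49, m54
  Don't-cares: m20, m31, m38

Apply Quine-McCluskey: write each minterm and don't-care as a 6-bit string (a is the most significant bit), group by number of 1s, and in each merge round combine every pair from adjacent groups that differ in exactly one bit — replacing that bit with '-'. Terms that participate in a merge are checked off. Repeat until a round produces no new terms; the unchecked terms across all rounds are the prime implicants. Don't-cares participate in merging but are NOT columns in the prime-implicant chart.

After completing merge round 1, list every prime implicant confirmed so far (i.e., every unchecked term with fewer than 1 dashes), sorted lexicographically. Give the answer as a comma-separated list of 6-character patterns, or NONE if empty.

size-2^0 implicants → 000000(✓)  000001(✓)  000011(✓)  000101(✓)  001000(✓)  001010(✓)  001111(✓)  010100(✓)  010110(✓)  010111(✓)  011111(✓)  100001(✓)  100110(✓)  101011  110001(✓)  110110(✓)
size-2^1 implicants → -00001  -10110  0-1111  00-000  000-01  0000-1  00000-  0010-0  01-111  0101-0  01011-  1-0001  1-0110
Unchecked terms (primes): -00001, -10110, 0-1111, 00-000, 000-01, 0000-1, 00000-, 0010-0, 01-111, 0101-0, 01011-, 1-0001, 1-0110, 101011

101011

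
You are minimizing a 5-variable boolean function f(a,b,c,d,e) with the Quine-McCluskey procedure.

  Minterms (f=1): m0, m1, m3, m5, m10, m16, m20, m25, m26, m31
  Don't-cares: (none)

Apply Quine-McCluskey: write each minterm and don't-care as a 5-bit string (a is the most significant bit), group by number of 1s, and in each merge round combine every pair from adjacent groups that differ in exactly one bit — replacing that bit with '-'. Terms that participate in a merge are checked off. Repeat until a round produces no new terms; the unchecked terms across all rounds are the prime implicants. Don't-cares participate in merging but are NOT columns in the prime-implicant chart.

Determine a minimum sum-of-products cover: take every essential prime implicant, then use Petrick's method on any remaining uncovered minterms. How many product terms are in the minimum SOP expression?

size-2^0 implicants → 00000(✓)  00001(✓)  00011(✓)  00101(✓)  01010(✓)  10000(✓)  10100(✓)  11001  11010(✓)  11111
size-2^1 implicants → -0000  -1010  00-01  000-1  0000-  10-00
Unchecked terms (primes): -0000, -1010, 00-01, 000-1, 0000-, 10-00, 11001, 11111
Minterm coverage:
  m0 ⊆ -0000,0000-
  m1 ⊆ 00-01,000-1,0000-
  m3 ⊆ 000-1 [E]
  m5 ⊆ 00-01 [E]
  m10 ⊆ -1010 [E]
  m16 ⊆ -0000,10-00
  m20 ⊆ 10-00 [E]
  m25 ⊆ 11001 [E]
  m26 ⊆ -1010 [E]
  m31 ⊆ 11111 [E]
E = {-1010, 00-01, 000-1, 10-00, 11001, 11111}
Petrick residual → -0000
Cover = b'c'd'e' + bc'de' + a'b'd'e + a'b'c'e + ab'd'e' + abc'd'e + abcde  |cover|=7

7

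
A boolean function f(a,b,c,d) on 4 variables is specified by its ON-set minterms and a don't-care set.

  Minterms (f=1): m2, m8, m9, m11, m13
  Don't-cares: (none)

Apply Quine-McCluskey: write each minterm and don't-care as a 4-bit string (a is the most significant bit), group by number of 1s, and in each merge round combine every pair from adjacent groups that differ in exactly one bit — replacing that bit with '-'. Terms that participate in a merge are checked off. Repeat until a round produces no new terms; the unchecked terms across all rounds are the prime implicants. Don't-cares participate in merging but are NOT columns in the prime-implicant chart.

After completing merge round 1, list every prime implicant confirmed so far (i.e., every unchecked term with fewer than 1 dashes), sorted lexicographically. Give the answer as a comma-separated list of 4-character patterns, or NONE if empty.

size-2^0 implicants → 0010  1000(✓)  1001(✓)  1011(✓)  1101(✓)
size-2^1 implicants → 1-01  10-1  100-
Unchecked terms (primes): 0010, 1-01, 10-1, 100-

0010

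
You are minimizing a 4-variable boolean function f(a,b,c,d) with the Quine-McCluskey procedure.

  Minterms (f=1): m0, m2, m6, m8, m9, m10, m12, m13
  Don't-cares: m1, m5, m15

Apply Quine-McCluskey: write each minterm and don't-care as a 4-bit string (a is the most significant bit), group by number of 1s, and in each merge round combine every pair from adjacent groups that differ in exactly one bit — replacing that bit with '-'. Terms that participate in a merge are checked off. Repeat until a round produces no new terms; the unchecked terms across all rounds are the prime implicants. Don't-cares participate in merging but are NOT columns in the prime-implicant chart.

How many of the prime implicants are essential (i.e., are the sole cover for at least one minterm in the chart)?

size-2^0 implicants → 0000(✓)  0001(✓)  0010(✓)  0101(✓)  0110(✓)  1000(✓)  1001(✓)  1010(✓)  1100(✓)  1101(✓)  1111(✓)
size-2^1 implicants → -000(✓)  -001(✓)  -010(✓)  -101(✓)  0-01(✓)  0-10  00-0(✓)  000-(✓)  1-00(✓)  1-01(✓)  10-0(✓)  100-(✓)  11-1  110-(✓)
size-2^2 implicants → --01  -0-0  -00-  1-0-
Unchecked terms (primes): --01, -0-0, -00-, 0-10, 1-0-, 11-1
Minterm coverage:
  m0 ⊆ -0-0,-00-
  m2 ⊆ -0-0,0-10
  m6 ⊆ 0-10 [E]
  m8 ⊆ -0-0,-00-,1-0-
  m9 ⊆ --01,-00-,1-0-
  m10 ⊆ -0-0 [E]
  m12 ⊆ 1-0- [E]
  m13 ⊆ --01,1-0-,11-1
E = {-0-0, 0-10, 1-0-}

3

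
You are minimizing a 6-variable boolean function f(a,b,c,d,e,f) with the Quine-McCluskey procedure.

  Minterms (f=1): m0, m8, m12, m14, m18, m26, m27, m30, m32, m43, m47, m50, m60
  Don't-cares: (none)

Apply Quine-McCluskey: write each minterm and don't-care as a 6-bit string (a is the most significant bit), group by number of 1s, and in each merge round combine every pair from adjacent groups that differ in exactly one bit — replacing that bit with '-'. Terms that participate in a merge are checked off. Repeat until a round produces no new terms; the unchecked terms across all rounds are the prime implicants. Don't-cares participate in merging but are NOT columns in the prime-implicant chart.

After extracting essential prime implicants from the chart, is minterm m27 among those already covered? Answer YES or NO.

Round 0: 000000✓ 001000✓ 001100✓ 001110✓ 010010✓ 011010✓ 011011✓ 011110✓ 100000✓ 101011✓ 101111✓ 110010✓ 111100
Round 1: -00000 -10010 0-1110 00-000 001-00 0011-0 01-010 011-10 01101- 101-11
PIs = {-00000, -10010, 0-1110, 00-000, 001-00, 0011-0, 01-010, 011-10, 01101-, 101-11, 111100}
Coverage chart:
  m0: -00000,00-000
  m8: 00-000,001-00
  m12: 001-00,0011-0
  m14: 0-1110,0011-0
  m18: -10010,01-010
  m26: 01-010,011-10,01101-
  m27: 01101- ←essential
  m30: 0-1110,011-10
  m32: -00000 ←essential
  m43: 101-11 ←essential
  m47: 101-11 ←essential
  m50: -10010 ←essential
  m60: 111100 ←essential
Essential: -00000, -10010, 01101-, 101-11, 111100

YES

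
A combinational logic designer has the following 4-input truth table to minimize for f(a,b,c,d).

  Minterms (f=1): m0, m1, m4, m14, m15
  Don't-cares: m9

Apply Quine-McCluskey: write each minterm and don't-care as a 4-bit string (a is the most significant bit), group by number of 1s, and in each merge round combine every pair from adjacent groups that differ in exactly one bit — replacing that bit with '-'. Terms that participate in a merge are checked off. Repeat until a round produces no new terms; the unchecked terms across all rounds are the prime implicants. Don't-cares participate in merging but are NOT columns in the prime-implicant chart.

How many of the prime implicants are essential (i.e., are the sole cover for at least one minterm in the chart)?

Round 0: 0000✓ 0001✓ 0100✓ 1001✓ 1110✓ 1111✓
Round 1: -001 0-00 000- 111-
PIs = {-001, 0-00, 000-, 111-}
Coverage chart:
  m0: 0-00,000-
  m1: -001,000-
  m4: 0-00 ←essential
  m14: 111- ←essential
  m15: 111- ←essential
Essential: 0-00, 111-

2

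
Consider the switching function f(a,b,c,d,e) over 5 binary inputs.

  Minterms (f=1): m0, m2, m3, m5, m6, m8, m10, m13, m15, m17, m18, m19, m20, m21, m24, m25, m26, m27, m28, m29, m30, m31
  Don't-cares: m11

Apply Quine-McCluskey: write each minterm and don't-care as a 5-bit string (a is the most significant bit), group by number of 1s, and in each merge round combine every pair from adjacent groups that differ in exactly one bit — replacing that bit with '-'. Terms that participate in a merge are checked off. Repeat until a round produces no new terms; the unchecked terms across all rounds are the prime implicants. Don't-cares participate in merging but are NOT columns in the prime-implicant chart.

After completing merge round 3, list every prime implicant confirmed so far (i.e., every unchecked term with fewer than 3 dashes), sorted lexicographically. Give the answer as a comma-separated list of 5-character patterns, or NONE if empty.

Round 0: 00000✓ 00010✓ 00011✓ 00101✓ 00110✓ 01000✓ 01010✓ 01011✓ 01101✓ 01111✓ 10001✓ 10010✓ 10011✓ 10100✓ 10101✓ 11000✓ 11001✓ 11010✓ 11011✓ 11100✓ 11101✓ 11110✓ 11111✓
Round 1: -0010✓ -0011✓ -0101✓ -1000✓ -1010✓ -1011✓ -1101✓ -1111✓ 0-000✓ 0-010✓ 0-011✓ 0-101✓ 00-10 000-0✓ 0001-✓ 01-11✓ 010-0✓ 0101-✓ 011-1✓ 1-001✓ 1-010✓ 1-011✓ 1-100✓ 1-101✓ 10-01✓ 100-1✓ 1001-✓ 1010-✓ 11-00✓ 11-01✓ 11-10✓ 11-11✓ 110-0✓ 110-1✓ 1100-✓ 1101-✓ 111-0✓ 111-1✓ 1110-✓ 1111-✓
Round 2: --010✓ --011✓ --101 -001-✓ -1-11 -10-0 -101-✓ -11-1 0-0-0 0-01-✓ 1--01 1-0-1 1-01-✓ 1-10- 11--0✓ 11--1✓ 11-0-✓ 11-1-✓ 110--✓ 111--✓
Round 3: --01- 11---
PIs = {--01-, --101, -1-11, -10-0, -11-1, 0-0-0, 00-10, 1--01, 1-0-1, 1-10-, 11---}

--101, -1-11, -10-0, -11-1, 0-0-0, 00-10, 1--01, 1-0-1, 1-10-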